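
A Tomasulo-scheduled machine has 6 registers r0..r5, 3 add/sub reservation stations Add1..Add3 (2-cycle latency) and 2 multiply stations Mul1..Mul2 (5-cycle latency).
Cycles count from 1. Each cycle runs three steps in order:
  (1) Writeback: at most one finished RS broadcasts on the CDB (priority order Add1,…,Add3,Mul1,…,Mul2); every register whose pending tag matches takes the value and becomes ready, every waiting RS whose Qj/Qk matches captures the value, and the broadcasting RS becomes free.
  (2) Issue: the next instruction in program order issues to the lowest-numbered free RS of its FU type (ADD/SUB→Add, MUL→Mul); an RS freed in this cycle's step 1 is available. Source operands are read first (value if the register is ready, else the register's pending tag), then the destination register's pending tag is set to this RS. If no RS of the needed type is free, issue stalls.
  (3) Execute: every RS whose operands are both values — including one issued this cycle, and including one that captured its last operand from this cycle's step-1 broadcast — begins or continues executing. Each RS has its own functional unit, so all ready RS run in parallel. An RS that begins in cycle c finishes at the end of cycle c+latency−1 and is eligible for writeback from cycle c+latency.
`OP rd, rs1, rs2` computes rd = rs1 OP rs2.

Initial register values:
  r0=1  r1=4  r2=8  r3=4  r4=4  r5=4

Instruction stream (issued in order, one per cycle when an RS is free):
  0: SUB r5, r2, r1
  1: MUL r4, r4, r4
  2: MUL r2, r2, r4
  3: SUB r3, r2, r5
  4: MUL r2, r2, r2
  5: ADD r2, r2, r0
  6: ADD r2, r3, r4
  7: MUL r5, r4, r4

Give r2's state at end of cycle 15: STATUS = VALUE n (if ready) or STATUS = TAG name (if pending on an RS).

STATUS = TAG Add3

  c1: issue SUB r5<-Add1  regs: r0:1,r1:4,r2:8,r3:4,r4:4,r5:Add1
  c2: issue MUL r4<-Mul1  regs: r0:1,r1:4,r2:8,r3:4,r4:Mul1,r5:Add1
  c3: CDB Add1=4; issue MUL r2<-Mul2  regs: r0:1,r1:4,r2:Mul2,r3:4,r4:Mul1,r5:4
  c4: issue SUB r3<-Add1  regs: r0:1,r1:4,r2:Mul2,r3:Add1,r4:Mul1,r5:4
  c5: stall  regs: r0:1,r1:4,r2:Mul2,r3:Add1,r4:Mul1,r5:4
  c6: stall  regs: r0:1,r1:4,r2:Mul2,r3:Add1,r4:Mul1,r5:4
  c7: CDB Mul1=16; issue MUL r2<-Mul1  regs: r0:1,r1:4,r2:Mul1,r3:Add1,r4:16,r5:4
  c8: issue ADD r2<-Add2  regs: r0:1,r1:4,r2:Add2,r3:Add1,r4:16,r5:4
  c9: issue ADD r2<-Add3  regs: r0:1,r1:4,r2:Add3,r3:Add1,r4:16,r5:4
  c10: stall  regs: r0:1,r1:4,r2:Add3,r3:Add1,r4:16,r5:4
  c11: stall  regs: r0:1,r1:4,r2:Add3,r3:Add1,r4:16,r5:4
  c12: CDB Mul2=128; issue MUL r5<-Mul2  regs: r0:1,r1:4,r2:Add3,r3:Add1,r4:16,r5:Mul2
  c13: -  regs: r0:1,r1:4,r2:Add3,r3:Add1,r4:16,r5:Mul2
  c14: CDB Add1=124  regs: r0:1,r1:4,r2:Add3,r3:124,r4:16,r5:Mul2
  c15: -  regs: r0:1,r1:4,r2:Add3,r3:124,r4:16,r5:Mul2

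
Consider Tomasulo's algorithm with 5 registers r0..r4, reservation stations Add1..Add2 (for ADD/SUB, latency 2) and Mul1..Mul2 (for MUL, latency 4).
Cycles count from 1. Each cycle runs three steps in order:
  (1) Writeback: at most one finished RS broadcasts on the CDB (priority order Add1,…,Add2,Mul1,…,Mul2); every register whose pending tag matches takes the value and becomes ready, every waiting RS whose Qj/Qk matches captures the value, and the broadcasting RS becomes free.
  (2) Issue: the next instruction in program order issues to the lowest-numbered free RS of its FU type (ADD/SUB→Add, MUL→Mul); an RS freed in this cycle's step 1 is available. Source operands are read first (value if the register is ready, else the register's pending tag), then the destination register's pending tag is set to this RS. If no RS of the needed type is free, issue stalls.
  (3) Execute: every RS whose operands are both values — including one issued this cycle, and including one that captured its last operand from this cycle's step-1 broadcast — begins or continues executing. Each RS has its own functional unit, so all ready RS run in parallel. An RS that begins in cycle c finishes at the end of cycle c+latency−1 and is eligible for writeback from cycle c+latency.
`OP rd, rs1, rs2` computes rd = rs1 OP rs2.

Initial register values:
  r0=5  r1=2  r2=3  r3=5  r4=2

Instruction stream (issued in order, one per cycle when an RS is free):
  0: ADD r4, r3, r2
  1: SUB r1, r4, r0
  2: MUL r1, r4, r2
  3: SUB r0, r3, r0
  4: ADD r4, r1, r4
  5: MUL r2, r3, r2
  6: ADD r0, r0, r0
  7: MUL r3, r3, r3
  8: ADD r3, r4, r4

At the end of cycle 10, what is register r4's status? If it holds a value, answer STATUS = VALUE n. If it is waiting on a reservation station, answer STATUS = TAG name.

  c1: issue ADD r4<-Add1  regs: r0:5,r1:2,r2:3,r3:5,r4:Add1
  c2: issue SUB r1<-Add2  regs: r0:5,r1:Add2,r2:3,r3:5,r4:Add1
  c3: CDB Add1=8; issue MUL r1<-Mul1  regs: r0:5,r1:Mul1,r2:3,r3:5,r4:8
  c4: issue SUB r0<-Add1  regs: r0:Add1,r1:Mul1,r2:3,r3:5,r4:8
  c5: CDB Add2=3; issue ADD r4<-Add2  regs: r0:Add1,r1:Mul1,r2:3,r3:5,r4:Add2
  c6: CDB Add1=0; issue MUL r2<-Mul2  regs: r0:0,r1:Mul1,r2:Mul2,r3:5,r4:Add2
  c7: CDB Mul1=24; issue ADD r0<-Add1  regs: r0:Add1,r1:24,r2:Mul2,r3:5,r4:Add2
  c8: issue MUL r3<-Mul1  regs: r0:Add1,r1:24,r2:Mul2,r3:Mul1,r4:Add2
  c9: CDB Add1=0; issue ADD r3<-Add1  regs: r0:0,r1:24,r2:Mul2,r3:Add1,r4:Add2
  c10: CDB Add2=32  regs: r0:0,r1:24,r2:Mul2,r3:Add1,r4:32

STATUS = VALUE 32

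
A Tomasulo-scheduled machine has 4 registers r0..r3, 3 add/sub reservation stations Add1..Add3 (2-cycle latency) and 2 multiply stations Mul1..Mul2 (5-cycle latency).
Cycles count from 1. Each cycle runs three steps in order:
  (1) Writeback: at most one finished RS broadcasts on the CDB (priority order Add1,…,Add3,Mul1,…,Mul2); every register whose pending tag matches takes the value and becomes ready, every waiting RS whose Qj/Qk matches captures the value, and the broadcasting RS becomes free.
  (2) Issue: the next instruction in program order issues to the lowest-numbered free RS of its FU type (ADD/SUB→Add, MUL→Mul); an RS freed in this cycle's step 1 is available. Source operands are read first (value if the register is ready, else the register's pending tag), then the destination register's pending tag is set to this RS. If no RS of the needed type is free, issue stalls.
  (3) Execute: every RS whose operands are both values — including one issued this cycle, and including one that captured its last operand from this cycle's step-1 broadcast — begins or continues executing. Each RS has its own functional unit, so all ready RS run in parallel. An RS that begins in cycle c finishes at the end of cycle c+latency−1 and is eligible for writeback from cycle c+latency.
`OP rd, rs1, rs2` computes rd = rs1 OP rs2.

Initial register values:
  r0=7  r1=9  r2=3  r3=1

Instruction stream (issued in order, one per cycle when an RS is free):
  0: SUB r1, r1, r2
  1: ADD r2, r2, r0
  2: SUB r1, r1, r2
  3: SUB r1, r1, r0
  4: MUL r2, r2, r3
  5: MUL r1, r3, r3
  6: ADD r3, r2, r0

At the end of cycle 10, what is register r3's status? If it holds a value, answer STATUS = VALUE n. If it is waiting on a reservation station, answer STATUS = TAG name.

cycle 1: issue SUB r1<-Add1 // r0:7,r1:Add1,r2:3,r3:1
cycle 2: issue ADD r2<-Add2 // r0:7,r1:Add1,r2:Add2,r3:1
cycle 3: CDB Add1=6; issue SUB r1<-Add1 // r0:7,r1:Add1,r2:Add2,r3:1
cycle 4: CDB Add2=10; issue SUB r1<-Add2 // r0:7,r1:Add2,r2:10,r3:1
cycle 5: issue MUL r2<-Mul1 // r0:7,r1:Add2,r2:Mul1,r3:1
cycle 6: CDB Add1=-4; issue MUL r1<-Mul2 // r0:7,r1:Mul2,r2:Mul1,r3:1
cycle 7: issue ADD r3<-Add1 // r0:7,r1:Mul2,r2:Mul1,r3:Add1
cycle 8: CDB Add2=-11 // r0:7,r1:Mul2,r2:Mul1,r3:Add1
cycle 9: - // r0:7,r1:Mul2,r2:Mul1,r3:Add1
cycle 10: CDB Mul1=10 // r0:7,r1:Mul2,r2:10,r3:Add1

STATUS = TAG Add1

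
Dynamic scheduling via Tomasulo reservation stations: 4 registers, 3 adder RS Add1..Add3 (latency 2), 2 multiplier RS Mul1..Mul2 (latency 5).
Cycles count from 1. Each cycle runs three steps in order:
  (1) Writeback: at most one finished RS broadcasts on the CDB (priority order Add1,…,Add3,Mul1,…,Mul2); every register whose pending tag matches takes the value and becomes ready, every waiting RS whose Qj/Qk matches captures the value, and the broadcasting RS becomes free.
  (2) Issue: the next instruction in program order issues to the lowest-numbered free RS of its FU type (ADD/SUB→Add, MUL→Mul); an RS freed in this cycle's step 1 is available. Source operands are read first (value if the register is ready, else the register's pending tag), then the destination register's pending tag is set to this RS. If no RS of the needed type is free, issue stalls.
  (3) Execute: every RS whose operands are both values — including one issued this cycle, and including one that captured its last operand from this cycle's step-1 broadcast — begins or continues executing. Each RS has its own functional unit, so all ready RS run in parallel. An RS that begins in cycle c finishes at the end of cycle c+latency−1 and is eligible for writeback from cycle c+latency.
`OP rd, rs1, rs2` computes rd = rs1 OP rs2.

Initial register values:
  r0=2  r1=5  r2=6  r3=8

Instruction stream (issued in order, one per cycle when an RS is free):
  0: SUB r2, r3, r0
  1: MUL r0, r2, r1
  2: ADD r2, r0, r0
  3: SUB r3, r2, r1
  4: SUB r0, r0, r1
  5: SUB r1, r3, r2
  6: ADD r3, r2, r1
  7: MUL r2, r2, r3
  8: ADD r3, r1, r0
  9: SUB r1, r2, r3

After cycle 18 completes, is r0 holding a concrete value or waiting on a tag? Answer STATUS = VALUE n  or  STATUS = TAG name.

cycle 1: issue SUB r2<-Add1 // r0:2,r1:5,r2:Add1,r3:8
cycle 2: issue MUL r0<-Mul1 // r0:Mul1,r1:5,r2:Add1,r3:8
cycle 3: CDB Add1=6; issue ADD r2<-Add1 // r0:Mul1,r1:5,r2:Add1,r3:8
cycle 4: issue SUB r3<-Add2 // r0:Mul1,r1:5,r2:Add1,r3:Add2
cycle 5: issue SUB r0<-Add3 // r0:Add3,r1:5,r2:Add1,r3:Add2
cycle 6: stall // r0:Add3,r1:5,r2:Add1,r3:Add2
cycle 7: stall // r0:Add3,r1:5,r2:Add1,r3:Add2
cycle 8: CDB Mul1=30; stall // r0:Add3,r1:5,r2:Add1,r3:Add2
cycle 9: stall // r0:Add3,r1:5,r2:Add1,r3:Add2
cycle 10: CDB Add1=60; issue SUB r1<-Add1 // r0:Add3,r1:Add1,r2:60,r3:Add2
cycle 11: CDB Add3=25; issue ADD r3<-Add3 // r0:25,r1:Add1,r2:60,r3:Add3
cycle 12: CDB Add2=55; issue MUL r2<-Mul1 // r0:25,r1:Add1,r2:Mul1,r3:Add3
cycle 13: issue ADD r3<-Add2 // r0:25,r1:Add1,r2:Mul1,r3:Add2
cycle 14: CDB Add1=-5; issue SUB r1<-Add1 // r0:25,r1:Add1,r2:Mul1,r3:Add2
cycle 15: - // r0:25,r1:Add1,r2:Mul1,r3:Add2
cycle 16: CDB Add2=20 // r0:25,r1:Add1,r2:Mul1,r3:20
cycle 17: CDB Add3=55 // r0:25,r1:Add1,r2:Mul1,r3:20
cycle 18: - // r0:25,r1:Add1,r2:Mul1,r3:20

STATUS = VALUE 25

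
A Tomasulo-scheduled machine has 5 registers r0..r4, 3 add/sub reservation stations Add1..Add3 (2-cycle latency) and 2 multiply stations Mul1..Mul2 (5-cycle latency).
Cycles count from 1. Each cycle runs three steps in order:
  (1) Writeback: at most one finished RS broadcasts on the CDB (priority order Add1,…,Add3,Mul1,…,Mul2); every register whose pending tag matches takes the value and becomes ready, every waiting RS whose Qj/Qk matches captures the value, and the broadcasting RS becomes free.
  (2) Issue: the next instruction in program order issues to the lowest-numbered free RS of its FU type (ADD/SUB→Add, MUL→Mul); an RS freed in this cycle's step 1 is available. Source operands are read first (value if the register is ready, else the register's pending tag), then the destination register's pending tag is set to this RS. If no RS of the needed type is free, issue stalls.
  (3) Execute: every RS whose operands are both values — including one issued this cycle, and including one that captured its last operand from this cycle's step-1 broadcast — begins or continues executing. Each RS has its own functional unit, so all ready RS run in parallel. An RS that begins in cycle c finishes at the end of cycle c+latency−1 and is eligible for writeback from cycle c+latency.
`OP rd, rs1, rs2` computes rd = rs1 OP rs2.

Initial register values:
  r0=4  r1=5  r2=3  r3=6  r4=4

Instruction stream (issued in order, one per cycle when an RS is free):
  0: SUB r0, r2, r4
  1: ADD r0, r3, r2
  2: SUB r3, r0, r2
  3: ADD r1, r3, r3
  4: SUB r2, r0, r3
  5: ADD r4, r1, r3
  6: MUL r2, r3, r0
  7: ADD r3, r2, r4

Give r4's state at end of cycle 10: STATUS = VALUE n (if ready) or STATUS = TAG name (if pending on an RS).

STATUS = VALUE 18

c1: issue SUB r0<-Add1 | r0:Add1,r1:5,r2:3,r3:6,r4:4
c2: issue ADD r0<-Add2 | r0:Add2,r1:5,r2:3,r3:6,r4:4
c3: CDB Add1=-1; issue SUB r3<-Add1 | r0:Add2,r1:5,r2:3,r3:Add1,r4:4
c4: CDB Add2=9; issue ADD r1<-Add2 | r0:9,r1:Add2,r2:3,r3:Add1,r4:4
c5: issue SUB r2<-Add3 | r0:9,r1:Add2,r2:Add3,r3:Add1,r4:4
c6: CDB Add1=6; issue ADD r4<-Add1 | r0:9,r1:Add2,r2:Add3,r3:6,r4:Add1
c7: issue MUL r2<-Mul1 | r0:9,r1:Add2,r2:Mul1,r3:6,r4:Add1
c8: CDB Add2=12; issue ADD r3<-Add2 | r0:9,r1:12,r2:Mul1,r3:Add2,r4:Add1
c9: CDB Add3=3 | r0:9,r1:12,r2:Mul1,r3:Add2,r4:Add1
c10: CDB Add1=18 | r0:9,r1:12,r2:Mul1,r3:Add2,r4:18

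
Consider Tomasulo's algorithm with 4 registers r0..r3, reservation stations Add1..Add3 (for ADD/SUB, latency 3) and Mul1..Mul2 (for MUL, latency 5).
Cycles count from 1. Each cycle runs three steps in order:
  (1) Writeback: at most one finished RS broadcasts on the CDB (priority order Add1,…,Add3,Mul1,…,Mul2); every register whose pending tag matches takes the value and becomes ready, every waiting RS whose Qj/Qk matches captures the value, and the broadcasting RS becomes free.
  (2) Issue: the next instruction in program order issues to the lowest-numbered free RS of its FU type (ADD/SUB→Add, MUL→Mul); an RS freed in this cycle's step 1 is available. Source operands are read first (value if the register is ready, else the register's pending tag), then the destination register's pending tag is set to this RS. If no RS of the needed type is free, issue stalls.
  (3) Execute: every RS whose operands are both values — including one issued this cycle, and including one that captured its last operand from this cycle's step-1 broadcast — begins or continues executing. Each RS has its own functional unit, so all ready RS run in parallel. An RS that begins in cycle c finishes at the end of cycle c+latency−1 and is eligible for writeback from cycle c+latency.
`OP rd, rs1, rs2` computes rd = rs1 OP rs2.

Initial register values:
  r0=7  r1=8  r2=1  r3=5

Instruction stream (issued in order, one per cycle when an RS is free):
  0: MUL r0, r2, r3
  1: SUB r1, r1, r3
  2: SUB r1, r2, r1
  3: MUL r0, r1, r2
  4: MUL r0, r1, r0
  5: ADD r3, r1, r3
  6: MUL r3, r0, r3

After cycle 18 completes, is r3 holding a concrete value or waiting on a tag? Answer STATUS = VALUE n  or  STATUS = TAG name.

STATUS = TAG Mul2

cycle 1: issue MUL r0<-Mul1 // r0:Mul1,r1:8,r2:1,r3:5
cycle 2: issue SUB r1<-Add1 // r0:Mul1,r1:Add1,r2:1,r3:5
cycle 3: issue SUB r1<-Add2 // r0:Mul1,r1:Add2,r2:1,r3:5
cycle 4: issue MUL r0<-Mul2 // r0:Mul2,r1:Add2,r2:1,r3:5
cycle 5: CDB Add1=3; stall // r0:Mul2,r1:Add2,r2:1,r3:5
cycle 6: CDB Mul1=5; issue MUL r0<-Mul1 // r0:Mul1,r1:Add2,r2:1,r3:5
cycle 7: issue ADD r3<-Add1 // r0:Mul1,r1:Add2,r2:1,r3:Add1
cycle 8: CDB Add2=-2; stall // r0:Mul1,r1:-2,r2:1,r3:Add1
cycle 9: stall // r0:Mul1,r1:-2,r2:1,r3:Add1
cycle 10: stall // r0:Mul1,r1:-2,r2:1,r3:Add1
cycle 11: CDB Add1=3; stall // r0:Mul1,r1:-2,r2:1,r3:3
cycle 12: stall // r0:Mul1,r1:-2,r2:1,r3:3
cycle 13: CDB Mul2=-2; issue MUL r3<-Mul2 // r0:Mul1,r1:-2,r2:1,r3:Mul2
cycle 14: - // r0:Mul1,r1:-2,r2:1,r3:Mul2
cycle 15: - // r0:Mul1,r1:-2,r2:1,r3:Mul2
cycle 16: - // r0:Mul1,r1:-2,r2:1,r3:Mul2
cycle 17: - // r0:Mul1,r1:-2,r2:1,r3:Mul2
cycle 18: CDB Mul1=4 // r0:4,r1:-2,r2:1,r3:Mul2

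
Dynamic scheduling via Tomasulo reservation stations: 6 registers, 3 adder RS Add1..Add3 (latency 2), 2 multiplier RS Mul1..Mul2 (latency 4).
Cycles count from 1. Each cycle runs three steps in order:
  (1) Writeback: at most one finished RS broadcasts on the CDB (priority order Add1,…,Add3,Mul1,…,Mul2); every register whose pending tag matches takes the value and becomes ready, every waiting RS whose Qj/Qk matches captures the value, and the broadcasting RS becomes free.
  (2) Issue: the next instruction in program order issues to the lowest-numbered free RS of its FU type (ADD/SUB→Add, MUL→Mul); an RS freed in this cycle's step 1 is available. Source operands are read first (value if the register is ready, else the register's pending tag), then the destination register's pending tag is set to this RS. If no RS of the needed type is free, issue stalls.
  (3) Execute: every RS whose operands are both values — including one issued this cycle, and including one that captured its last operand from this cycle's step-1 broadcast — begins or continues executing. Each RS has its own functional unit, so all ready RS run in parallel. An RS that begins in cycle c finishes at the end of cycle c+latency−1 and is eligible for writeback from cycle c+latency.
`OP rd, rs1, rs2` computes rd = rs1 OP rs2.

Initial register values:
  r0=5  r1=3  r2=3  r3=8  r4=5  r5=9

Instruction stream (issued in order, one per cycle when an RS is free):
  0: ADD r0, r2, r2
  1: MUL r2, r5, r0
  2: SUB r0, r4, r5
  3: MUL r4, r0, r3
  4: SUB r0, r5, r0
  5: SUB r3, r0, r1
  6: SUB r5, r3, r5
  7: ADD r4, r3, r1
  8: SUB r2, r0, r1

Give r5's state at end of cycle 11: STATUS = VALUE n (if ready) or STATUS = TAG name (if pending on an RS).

STATUS = VALUE 1

  c1: issue ADD r0<-Add1  regs: r0:Add1,r1:3,r2:3,r3:8,r4:5,r5:9
  c2: issue MUL r2<-Mul1  regs: r0:Add1,r1:3,r2:Mul1,r3:8,r4:5,r5:9
  c3: CDB Add1=6; issue SUB r0<-Add1  regs: r0:Add1,r1:3,r2:Mul1,r3:8,r4:5,r5:9
  c4: issue MUL r4<-Mul2  regs: r0:Add1,r1:3,r2:Mul1,r3:8,r4:Mul2,r5:9
  c5: CDB Add1=-4; issue SUB r0<-Add1  regs: r0:Add1,r1:3,r2:Mul1,r3:8,r4:Mul2,r5:9
  c6: issue SUB r3<-Add2  regs: r0:Add1,r1:3,r2:Mul1,r3:Add2,r4:Mul2,r5:9
  c7: CDB Add1=13; issue SUB r5<-Add1  regs: r0:13,r1:3,r2:Mul1,r3:Add2,r4:Mul2,r5:Add1
  c8: CDB Mul1=54; issue ADD r4<-Add3  regs: r0:13,r1:3,r2:54,r3:Add2,r4:Add3,r5:Add1
  c9: CDB Add2=10; issue SUB r2<-Add2  regs: r0:13,r1:3,r2:Add2,r3:10,r4:Add3,r5:Add1
  c10: CDB Mul2=-32  regs: r0:13,r1:3,r2:Add2,r3:10,r4:Add3,r5:Add1
  c11: CDB Add1=1  regs: r0:13,r1:3,r2:Add2,r3:10,r4:Add3,r5:1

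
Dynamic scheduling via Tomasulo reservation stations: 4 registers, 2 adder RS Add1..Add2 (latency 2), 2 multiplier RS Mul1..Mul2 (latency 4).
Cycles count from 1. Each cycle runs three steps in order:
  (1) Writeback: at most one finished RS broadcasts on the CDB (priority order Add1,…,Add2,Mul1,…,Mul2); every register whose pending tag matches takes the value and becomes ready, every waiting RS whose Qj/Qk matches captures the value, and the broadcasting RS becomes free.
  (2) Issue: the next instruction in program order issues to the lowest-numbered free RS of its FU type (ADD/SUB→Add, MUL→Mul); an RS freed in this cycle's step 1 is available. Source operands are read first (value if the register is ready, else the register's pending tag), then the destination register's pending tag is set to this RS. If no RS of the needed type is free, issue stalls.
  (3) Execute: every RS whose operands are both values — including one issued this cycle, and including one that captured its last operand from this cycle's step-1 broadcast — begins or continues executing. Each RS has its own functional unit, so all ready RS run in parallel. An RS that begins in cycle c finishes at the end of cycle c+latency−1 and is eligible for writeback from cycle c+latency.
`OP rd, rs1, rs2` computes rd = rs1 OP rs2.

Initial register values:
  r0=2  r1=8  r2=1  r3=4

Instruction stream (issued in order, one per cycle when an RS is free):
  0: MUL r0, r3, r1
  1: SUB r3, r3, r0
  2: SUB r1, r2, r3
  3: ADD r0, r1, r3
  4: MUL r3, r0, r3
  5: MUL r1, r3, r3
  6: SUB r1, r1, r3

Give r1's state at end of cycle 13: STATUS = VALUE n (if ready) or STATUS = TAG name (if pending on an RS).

STATUS = TAG Add2

cycle 1: issue MUL r0<-Mul1 // r0:Mul1,r1:8,r2:1,r3:4
cycle 2: issue SUB r3<-Add1 // r0:Mul1,r1:8,r2:1,r3:Add1
cycle 3: issue SUB r1<-Add2 // r0:Mul1,r1:Add2,r2:1,r3:Add1
cycle 4: stall // r0:Mul1,r1:Add2,r2:1,r3:Add1
cycle 5: CDB Mul1=32; stall // r0:32,r1:Add2,r2:1,r3:Add1
cycle 6: stall // r0:32,r1:Add2,r2:1,r3:Add1
cycle 7: CDB Add1=-28; issue ADD r0<-Add1 // r0:Add1,r1:Add2,r2:1,r3:-28
cycle 8: issue MUL r3<-Mul1 // r0:Add1,r1:Add2,r2:1,r3:Mul1
cycle 9: CDB Add2=29; issue MUL r1<-Mul2 // r0:Add1,r1:Mul2,r2:1,r3:Mul1
cycle 10: issue SUB r1<-Add2 // r0:Add1,r1:Add2,r2:1,r3:Mul1
cycle 11: CDB Add1=1 // r0:1,r1:Add2,r2:1,r3:Mul1
cycle 12: - // r0:1,r1:Add2,r2:1,r3:Mul1
cycle 13: - // r0:1,r1:Add2,r2:1,r3:Mul1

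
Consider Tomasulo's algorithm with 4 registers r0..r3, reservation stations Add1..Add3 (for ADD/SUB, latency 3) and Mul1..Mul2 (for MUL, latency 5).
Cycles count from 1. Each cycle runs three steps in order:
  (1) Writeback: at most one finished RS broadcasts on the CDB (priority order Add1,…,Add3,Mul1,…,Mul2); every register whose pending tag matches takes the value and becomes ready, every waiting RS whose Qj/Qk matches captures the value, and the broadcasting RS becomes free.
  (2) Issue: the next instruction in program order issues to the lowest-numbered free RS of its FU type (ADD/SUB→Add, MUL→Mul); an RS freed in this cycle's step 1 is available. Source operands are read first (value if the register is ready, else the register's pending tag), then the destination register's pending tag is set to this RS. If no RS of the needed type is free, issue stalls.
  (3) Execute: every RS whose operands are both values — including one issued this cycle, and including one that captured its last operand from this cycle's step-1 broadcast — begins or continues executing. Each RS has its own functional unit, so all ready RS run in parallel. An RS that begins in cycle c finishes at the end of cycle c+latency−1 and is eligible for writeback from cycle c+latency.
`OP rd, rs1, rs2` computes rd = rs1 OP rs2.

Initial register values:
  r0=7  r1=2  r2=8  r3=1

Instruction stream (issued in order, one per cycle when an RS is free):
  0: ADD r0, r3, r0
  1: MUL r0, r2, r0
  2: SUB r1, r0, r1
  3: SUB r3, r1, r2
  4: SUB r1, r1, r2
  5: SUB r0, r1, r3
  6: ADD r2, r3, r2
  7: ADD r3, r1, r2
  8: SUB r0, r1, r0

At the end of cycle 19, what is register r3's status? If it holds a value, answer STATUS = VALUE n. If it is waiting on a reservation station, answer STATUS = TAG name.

STATUS = TAG Add3

c1: issue ADD r0<-Add1 | r0:Add1,r1:2,r2:8,r3:1
c2: issue MUL r0<-Mul1 | r0:Mul1,r1:2,r2:8,r3:1
c3: issue SUB r1<-Add2 | r0:Mul1,r1:Add2,r2:8,r3:1
c4: CDB Add1=8; issue SUB r3<-Add1 | r0:Mul1,r1:Add2,r2:8,r3:Add1
c5: issue SUB r1<-Add3 | r0:Mul1,r1:Add3,r2:8,r3:Add1
c6: stall | r0:Mul1,r1:Add3,r2:8,r3:Add1
c7: stall | r0:Mul1,r1:Add3,r2:8,r3:Add1
c8: stall | r0:Mul1,r1:Add3,r2:8,r3:Add1
c9: CDB Mul1=64; stall | r0:64,r1:Add3,r2:8,r3:Add1
c10: stall | r0:64,r1:Add3,r2:8,r3:Add1
c11: stall | r0:64,r1:Add3,r2:8,r3:Add1
c12: CDB Add2=62; issue SUB r0<-Add2 | r0:Add2,r1:Add3,r2:8,r3:Add1
c13: stall | r0:Add2,r1:Add3,r2:8,r3:Add1
c14: stall | r0:Add2,r1:Add3,r2:8,r3:Add1
c15: CDB Add1=54; issue ADD r2<-Add1 | r0:Add2,r1:Add3,r2:Add1,r3:54
c16: CDB Add3=54; issue ADD r3<-Add3 | r0:Add2,r1:54,r2:Add1,r3:Add3
c17: stall | r0:Add2,r1:54,r2:Add1,r3:Add3
c18: CDB Add1=62; issue SUB r0<-Add1 | r0:Add1,r1:54,r2:62,r3:Add3
c19: CDB Add2=0 | r0:Add1,r1:54,r2:62,r3:Add3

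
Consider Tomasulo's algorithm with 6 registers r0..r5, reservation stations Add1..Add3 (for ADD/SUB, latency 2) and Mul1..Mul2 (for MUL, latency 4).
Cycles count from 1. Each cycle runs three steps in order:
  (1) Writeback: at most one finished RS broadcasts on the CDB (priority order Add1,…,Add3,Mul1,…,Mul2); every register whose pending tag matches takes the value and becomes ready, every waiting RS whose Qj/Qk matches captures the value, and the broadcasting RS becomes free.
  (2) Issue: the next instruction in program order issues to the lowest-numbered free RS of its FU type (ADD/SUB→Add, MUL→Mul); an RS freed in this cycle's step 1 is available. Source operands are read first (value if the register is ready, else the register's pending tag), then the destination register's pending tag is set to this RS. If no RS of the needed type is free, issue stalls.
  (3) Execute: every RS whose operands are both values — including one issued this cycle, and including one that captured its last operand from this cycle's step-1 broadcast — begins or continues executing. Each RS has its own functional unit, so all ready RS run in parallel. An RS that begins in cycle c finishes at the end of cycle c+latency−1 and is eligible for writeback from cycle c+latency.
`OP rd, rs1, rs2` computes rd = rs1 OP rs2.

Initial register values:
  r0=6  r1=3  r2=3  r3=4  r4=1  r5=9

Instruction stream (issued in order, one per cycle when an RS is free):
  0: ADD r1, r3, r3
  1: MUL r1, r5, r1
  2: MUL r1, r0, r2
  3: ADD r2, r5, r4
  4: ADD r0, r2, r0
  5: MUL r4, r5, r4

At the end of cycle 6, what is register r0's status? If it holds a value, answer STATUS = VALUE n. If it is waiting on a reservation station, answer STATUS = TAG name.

STATUS = TAG Add2

cycle 1: issue ADD r1<-Add1 // r0:6,r1:Add1,r2:3,r3:4,r4:1,r5:9
cycle 2: issue MUL r1<-Mul1 // r0:6,r1:Mul1,r2:3,r3:4,r4:1,r5:9
cycle 3: CDB Add1=8; issue MUL r1<-Mul2 // r0:6,r1:Mul2,r2:3,r3:4,r4:1,r5:9
cycle 4: issue ADD r2<-Add1 // r0:6,r1:Mul2,r2:Add1,r3:4,r4:1,r5:9
cycle 5: issue ADD r0<-Add2 // r0:Add2,r1:Mul2,r2:Add1,r3:4,r4:1,r5:9
cycle 6: CDB Add1=10; stall // r0:Add2,r1:Mul2,r2:10,r3:4,r4:1,r5:9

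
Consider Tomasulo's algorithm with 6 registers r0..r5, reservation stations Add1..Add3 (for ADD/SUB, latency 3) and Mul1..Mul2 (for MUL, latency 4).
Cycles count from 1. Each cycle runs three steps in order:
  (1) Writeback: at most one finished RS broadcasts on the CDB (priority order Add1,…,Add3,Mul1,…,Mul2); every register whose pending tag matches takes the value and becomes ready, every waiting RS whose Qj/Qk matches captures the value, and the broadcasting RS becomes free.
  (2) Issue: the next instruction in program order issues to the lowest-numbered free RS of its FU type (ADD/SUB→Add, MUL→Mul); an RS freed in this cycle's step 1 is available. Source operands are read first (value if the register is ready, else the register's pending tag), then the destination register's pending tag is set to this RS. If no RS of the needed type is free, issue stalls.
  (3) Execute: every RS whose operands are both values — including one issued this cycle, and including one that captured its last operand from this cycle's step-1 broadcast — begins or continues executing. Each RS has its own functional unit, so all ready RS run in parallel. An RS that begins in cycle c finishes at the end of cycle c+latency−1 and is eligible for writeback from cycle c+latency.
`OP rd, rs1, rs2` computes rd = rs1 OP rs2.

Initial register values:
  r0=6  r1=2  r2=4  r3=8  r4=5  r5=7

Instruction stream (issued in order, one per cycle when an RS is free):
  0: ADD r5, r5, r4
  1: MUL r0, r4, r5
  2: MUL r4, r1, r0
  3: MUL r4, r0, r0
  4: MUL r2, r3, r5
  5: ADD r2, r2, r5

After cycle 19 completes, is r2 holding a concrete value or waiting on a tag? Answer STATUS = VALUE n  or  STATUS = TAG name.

  c1: issue ADD r5<-Add1  regs: r0:6,r1:2,r2:4,r3:8,r4:5,r5:Add1
  c2: issue MUL r0<-Mul1  regs: r0:Mul1,r1:2,r2:4,r3:8,r4:5,r5:Add1
  c3: issue MUL r4<-Mul2  regs: r0:Mul1,r1:2,r2:4,r3:8,r4:Mul2,r5:Add1
  c4: CDB Add1=12; stall  regs: r0:Mul1,r1:2,r2:4,r3:8,r4:Mul2,r5:12
  c5: stall  regs: r0:Mul1,r1:2,r2:4,r3:8,r4:Mul2,r5:12
  c6: stall  regs: r0:Mul1,r1:2,r2:4,r3:8,r4:Mul2,r5:12
  c7: stall  regs: r0:Mul1,r1:2,r2:4,r3:8,r4:Mul2,r5:12
  c8: CDB Mul1=60; issue MUL r4<-Mul1  regs: r0:60,r1:2,r2:4,r3:8,r4:Mul1,r5:12
  c9: stall  regs: r0:60,r1:2,r2:4,r3:8,r4:Mul1,r5:12
  c10: stall  regs: r0:60,r1:2,r2:4,r3:8,r4:Mul1,r5:12
  c11: stall  regs: r0:60,r1:2,r2:4,r3:8,r4:Mul1,r5:12
  c12: CDB Mul1=3600; issue MUL r2<-Mul1  regs: r0:60,r1:2,r2:Mul1,r3:8,r4:3600,r5:12
  c13: CDB Mul2=120; issue ADD r2<-Add1  regs: r0:60,r1:2,r2:Add1,r3:8,r4:3600,r5:12
  c14: -  regs: r0:60,r1:2,r2:Add1,r3:8,r4:3600,r5:12
  c15: -  regs: r0:60,r1:2,r2:Add1,r3:8,r4:3600,r5:12
  c16: CDB Mul1=96  regs: r0:60,r1:2,r2:Add1,r3:8,r4:3600,r5:12
  c17: -  regs: r0:60,r1:2,r2:Add1,r3:8,r4:3600,r5:12
  c18: -  regs: r0:60,r1:2,r2:Add1,r3:8,r4:3600,r5:12
  c19: CDB Add1=108  regs: r0:60,r1:2,r2:108,r3:8,r4:3600,r5:12

STATUS = VALUE 108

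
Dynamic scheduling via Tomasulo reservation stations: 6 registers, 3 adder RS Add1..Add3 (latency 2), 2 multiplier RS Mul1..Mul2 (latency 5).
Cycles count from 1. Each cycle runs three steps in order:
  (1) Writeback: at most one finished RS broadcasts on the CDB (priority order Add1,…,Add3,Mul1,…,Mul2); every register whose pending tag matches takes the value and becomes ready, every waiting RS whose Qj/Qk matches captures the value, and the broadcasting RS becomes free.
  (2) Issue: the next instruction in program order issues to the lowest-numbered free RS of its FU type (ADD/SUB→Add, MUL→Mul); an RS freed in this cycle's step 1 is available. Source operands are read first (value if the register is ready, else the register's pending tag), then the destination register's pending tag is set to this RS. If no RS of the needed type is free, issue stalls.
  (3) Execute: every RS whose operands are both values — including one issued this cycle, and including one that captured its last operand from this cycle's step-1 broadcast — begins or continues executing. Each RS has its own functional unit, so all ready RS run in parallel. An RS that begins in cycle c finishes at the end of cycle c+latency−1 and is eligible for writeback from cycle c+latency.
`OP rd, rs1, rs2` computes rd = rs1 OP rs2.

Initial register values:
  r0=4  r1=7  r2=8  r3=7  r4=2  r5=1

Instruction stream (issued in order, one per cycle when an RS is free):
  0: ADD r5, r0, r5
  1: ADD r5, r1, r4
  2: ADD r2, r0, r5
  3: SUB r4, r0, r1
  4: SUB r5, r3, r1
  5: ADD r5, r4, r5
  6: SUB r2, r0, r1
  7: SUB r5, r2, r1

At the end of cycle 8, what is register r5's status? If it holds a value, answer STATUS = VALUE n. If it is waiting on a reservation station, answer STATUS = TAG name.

STATUS = TAG Add3

  c1: issue ADD r5<-Add1  regs: r0:4,r1:7,r2:8,r3:7,r4:2,r5:Add1
  c2: issue ADD r5<-Add2  regs: r0:4,r1:7,r2:8,r3:7,r4:2,r5:Add2
  c3: CDB Add1=5; issue ADD r2<-Add1  regs: r0:4,r1:7,r2:Add1,r3:7,r4:2,r5:Add2
  c4: CDB Add2=9; issue SUB r4<-Add2  regs: r0:4,r1:7,r2:Add1,r3:7,r4:Add2,r5:9
  c5: issue SUB r5<-Add3  regs: r0:4,r1:7,r2:Add1,r3:7,r4:Add2,r5:Add3
  c6: CDB Add1=13; issue ADD r5<-Add1  regs: r0:4,r1:7,r2:13,r3:7,r4:Add2,r5:Add1
  c7: CDB Add2=-3; issue SUB r2<-Add2  regs: r0:4,r1:7,r2:Add2,r3:7,r4:-3,r5:Add1
  c8: CDB Add3=0; issue SUB r5<-Add3  regs: r0:4,r1:7,r2:Add2,r3:7,r4:-3,r5:Add3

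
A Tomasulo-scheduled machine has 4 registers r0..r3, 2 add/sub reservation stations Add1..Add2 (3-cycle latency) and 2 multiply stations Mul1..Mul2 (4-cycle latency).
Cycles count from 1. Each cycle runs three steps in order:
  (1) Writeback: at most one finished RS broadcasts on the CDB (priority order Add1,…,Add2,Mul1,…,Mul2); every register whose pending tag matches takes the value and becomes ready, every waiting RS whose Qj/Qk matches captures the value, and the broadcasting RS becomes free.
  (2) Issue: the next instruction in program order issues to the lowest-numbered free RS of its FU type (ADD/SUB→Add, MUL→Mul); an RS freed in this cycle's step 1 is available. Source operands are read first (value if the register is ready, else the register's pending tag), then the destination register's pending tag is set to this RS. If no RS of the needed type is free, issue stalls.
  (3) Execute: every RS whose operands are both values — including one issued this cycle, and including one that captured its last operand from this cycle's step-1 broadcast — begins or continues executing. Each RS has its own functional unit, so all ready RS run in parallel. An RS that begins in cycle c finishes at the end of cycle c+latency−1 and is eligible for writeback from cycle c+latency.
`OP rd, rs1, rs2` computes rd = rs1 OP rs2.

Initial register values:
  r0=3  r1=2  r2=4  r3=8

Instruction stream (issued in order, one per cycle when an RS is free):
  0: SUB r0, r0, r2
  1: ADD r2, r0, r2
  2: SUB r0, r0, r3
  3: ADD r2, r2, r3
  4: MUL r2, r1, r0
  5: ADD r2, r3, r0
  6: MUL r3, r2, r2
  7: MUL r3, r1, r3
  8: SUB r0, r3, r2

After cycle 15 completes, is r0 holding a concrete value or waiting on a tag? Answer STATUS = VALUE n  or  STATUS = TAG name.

STATUS = TAG Add1

  c1: issue SUB r0<-Add1  regs: r0:Add1,r1:2,r2:4,r3:8
  c2: issue ADD r2<-Add2  regs: r0:Add1,r1:2,r2:Add2,r3:8
  c3: stall  regs: r0:Add1,r1:2,r2:Add2,r3:8
  c4: CDB Add1=-1; issue SUB r0<-Add1  regs: r0:Add1,r1:2,r2:Add2,r3:8
  c5: stall  regs: r0:Add1,r1:2,r2:Add2,r3:8
  c6: stall  regs: r0:Add1,r1:2,r2:Add2,r3:8
  c7: CDB Add1=-9; issue ADD r2<-Add1  regs: r0:-9,r1:2,r2:Add1,r3:8
  c8: CDB Add2=3; issue MUL r2<-Mul1  regs: r0:-9,r1:2,r2:Mul1,r3:8
  c9: issue ADD r2<-Add2  regs: r0:-9,r1:2,r2:Add2,r3:8
  c10: issue MUL r3<-Mul2  regs: r0:-9,r1:2,r2:Add2,r3:Mul2
  c11: CDB Add1=11; stall  regs: r0:-9,r1:2,r2:Add2,r3:Mul2
  c12: CDB Add2=-1; stall  regs: r0:-9,r1:2,r2:-1,r3:Mul2
  c13: CDB Mul1=-18; issue MUL r3<-Mul1  regs: r0:-9,r1:2,r2:-1,r3:Mul1
  c14: issue SUB r0<-Add1  regs: r0:Add1,r1:2,r2:-1,r3:Mul1
  c15: -  regs: r0:Add1,r1:2,r2:-1,r3:Mul1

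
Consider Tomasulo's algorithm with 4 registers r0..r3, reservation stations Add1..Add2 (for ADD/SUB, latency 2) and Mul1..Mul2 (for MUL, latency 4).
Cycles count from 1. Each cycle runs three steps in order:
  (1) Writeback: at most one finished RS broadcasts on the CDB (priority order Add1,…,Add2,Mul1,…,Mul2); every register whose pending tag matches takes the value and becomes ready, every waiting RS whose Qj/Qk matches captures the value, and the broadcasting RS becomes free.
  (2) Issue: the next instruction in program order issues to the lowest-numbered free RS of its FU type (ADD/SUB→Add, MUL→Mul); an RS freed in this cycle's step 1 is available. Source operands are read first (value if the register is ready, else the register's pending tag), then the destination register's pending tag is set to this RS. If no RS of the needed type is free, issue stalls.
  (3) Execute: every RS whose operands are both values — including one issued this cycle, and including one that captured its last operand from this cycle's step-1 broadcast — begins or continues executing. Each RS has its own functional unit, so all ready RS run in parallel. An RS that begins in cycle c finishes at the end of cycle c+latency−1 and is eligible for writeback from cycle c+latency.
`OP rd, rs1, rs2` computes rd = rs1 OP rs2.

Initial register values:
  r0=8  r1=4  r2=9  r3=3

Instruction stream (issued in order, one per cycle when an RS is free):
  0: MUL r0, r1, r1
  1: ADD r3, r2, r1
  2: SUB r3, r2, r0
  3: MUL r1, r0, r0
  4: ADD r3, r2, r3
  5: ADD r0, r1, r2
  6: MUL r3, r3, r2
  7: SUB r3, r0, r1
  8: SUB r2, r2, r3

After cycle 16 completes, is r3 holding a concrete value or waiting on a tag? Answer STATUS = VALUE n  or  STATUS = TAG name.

STATUS = VALUE 9

  c1: issue MUL r0<-Mul1  regs: r0:Mul1,r1:4,r2:9,r3:3
  c2: issue ADD r3<-Add1  regs: r0:Mul1,r1:4,r2:9,r3:Add1
  c3: issue SUB r3<-Add2  regs: r0:Mul1,r1:4,r2:9,r3:Add2
  c4: CDB Add1=13; issue MUL r1<-Mul2  regs: r0:Mul1,r1:Mul2,r2:9,r3:Add2
  c5: CDB Mul1=16; issue ADD r3<-Add1  regs: r0:16,r1:Mul2,r2:9,r3:Add1
  c6: stall  regs: r0:16,r1:Mul2,r2:9,r3:Add1
  c7: CDB Add2=-7; issue ADD r0<-Add2  regs: r0:Add2,r1:Mul2,r2:9,r3:Add1
  c8: issue MUL r3<-Mul1  regs: r0:Add2,r1:Mul2,r2:9,r3:Mul1
  c9: CDB Add1=2; issue SUB r3<-Add1  regs: r0:Add2,r1:Mul2,r2:9,r3:Add1
  c10: CDB Mul2=256; stall  regs: r0:Add2,r1:256,r2:9,r3:Add1
  c11: stall  regs: r0:Add2,r1:256,r2:9,r3:Add1
  c12: CDB Add2=265; issue SUB r2<-Add2  regs: r0:265,r1:256,r2:Add2,r3:Add1
  c13: CDB Mul1=18  regs: r0:265,r1:256,r2:Add2,r3:Add1
  c14: CDB Add1=9  regs: r0:265,r1:256,r2:Add2,r3:9
  c15: -  regs: r0:265,r1:256,r2:Add2,r3:9
  c16: CDB Add2=0  regs: r0:265,r1:256,r2:0,r3:9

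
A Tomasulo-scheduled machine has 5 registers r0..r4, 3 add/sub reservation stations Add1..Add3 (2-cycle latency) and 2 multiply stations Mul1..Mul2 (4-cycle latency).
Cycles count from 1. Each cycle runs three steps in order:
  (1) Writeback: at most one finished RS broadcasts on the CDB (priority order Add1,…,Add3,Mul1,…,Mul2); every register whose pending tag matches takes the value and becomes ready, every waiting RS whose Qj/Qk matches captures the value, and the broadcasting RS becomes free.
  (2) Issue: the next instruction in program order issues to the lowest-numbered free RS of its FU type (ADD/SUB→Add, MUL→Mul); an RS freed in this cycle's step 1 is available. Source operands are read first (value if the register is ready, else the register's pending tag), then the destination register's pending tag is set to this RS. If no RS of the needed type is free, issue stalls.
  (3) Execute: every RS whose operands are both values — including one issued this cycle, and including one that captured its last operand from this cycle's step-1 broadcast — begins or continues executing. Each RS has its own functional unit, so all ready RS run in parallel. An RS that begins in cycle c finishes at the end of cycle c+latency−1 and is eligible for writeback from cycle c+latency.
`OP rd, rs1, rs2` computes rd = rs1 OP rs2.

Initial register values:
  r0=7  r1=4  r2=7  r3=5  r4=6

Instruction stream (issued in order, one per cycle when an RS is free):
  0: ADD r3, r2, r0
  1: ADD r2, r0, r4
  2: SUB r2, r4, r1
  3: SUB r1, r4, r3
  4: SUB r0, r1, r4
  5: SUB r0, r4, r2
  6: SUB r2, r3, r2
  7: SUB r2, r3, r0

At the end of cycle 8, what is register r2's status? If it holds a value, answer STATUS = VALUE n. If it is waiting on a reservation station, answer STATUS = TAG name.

cycle 1: issue ADD r3<-Add1 // r0:7,r1:4,r2:7,r3:Add1,r4:6
cycle 2: issue ADD r2<-Add2 // r0:7,r1:4,r2:Add2,r3:Add1,r4:6
cycle 3: CDB Add1=14; issue SUB r2<-Add1 // r0:7,r1:4,r2:Add1,r3:14,r4:6
cycle 4: CDB Add2=13; issue SUB r1<-Add2 // r0:7,r1:Add2,r2:Add1,r3:14,r4:6
cycle 5: CDB Add1=2; issue SUB r0<-Add1 // r0:Add1,r1:Add2,r2:2,r3:14,r4:6
cycle 6: CDB Add2=-8; issue SUB r0<-Add2 // r0:Add2,r1:-8,r2:2,r3:14,r4:6
cycle 7: issue SUB r2<-Add3 // r0:Add2,r1:-8,r2:Add3,r3:14,r4:6
cycle 8: CDB Add1=-14; issue SUB r2<-Add1 // r0:Add2,r1:-8,r2:Add1,r3:14,r4:6

STATUS = TAG Add1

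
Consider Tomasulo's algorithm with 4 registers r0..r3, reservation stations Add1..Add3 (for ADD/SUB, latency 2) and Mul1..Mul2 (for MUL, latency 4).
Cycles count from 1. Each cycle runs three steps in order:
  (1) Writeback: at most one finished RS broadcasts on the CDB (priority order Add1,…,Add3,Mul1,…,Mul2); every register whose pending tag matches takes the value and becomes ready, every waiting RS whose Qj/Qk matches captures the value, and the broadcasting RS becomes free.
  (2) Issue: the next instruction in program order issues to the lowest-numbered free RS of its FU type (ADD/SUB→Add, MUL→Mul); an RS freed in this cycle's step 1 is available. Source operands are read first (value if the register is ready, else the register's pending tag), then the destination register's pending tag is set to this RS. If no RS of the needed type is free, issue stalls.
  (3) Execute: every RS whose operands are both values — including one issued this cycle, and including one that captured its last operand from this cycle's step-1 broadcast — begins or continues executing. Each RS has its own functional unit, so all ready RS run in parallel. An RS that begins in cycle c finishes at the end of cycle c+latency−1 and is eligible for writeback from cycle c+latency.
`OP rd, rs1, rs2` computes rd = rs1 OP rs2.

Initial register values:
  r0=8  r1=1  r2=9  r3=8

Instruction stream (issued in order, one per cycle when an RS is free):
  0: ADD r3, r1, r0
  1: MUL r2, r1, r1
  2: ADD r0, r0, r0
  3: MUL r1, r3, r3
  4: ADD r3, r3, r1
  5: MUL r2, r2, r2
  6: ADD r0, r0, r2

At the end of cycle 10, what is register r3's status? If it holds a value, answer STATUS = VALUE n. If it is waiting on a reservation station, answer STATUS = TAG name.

STATUS = VALUE 90

cycle 1: issue ADD r3<-Add1 // r0:8,r1:1,r2:9,r3:Add1
cycle 2: issue MUL r2<-Mul1 // r0:8,r1:1,r2:Mul1,r3:Add1
cycle 3: CDB Add1=9; issue ADD r0<-Add1 // r0:Add1,r1:1,r2:Mul1,r3:9
cycle 4: issue MUL r1<-Mul2 // r0:Add1,r1:Mul2,r2:Mul1,r3:9
cycle 5: CDB Add1=16; issue ADD r3<-Add1 // r0:16,r1:Mul2,r2:Mul1,r3:Add1
cycle 6: CDB Mul1=1; issue MUL r2<-Mul1 // r0:16,r1:Mul2,r2:Mul1,r3:Add1
cycle 7: issue ADD r0<-Add2 // r0:Add2,r1:Mul2,r2:Mul1,r3:Add1
cycle 8: CDB Mul2=81 // r0:Add2,r1:81,r2:Mul1,r3:Add1
cycle 9: - // r0:Add2,r1:81,r2:Mul1,r3:Add1
cycle 10: CDB Add1=90 // r0:Add2,r1:81,r2:Mul1,r3:90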